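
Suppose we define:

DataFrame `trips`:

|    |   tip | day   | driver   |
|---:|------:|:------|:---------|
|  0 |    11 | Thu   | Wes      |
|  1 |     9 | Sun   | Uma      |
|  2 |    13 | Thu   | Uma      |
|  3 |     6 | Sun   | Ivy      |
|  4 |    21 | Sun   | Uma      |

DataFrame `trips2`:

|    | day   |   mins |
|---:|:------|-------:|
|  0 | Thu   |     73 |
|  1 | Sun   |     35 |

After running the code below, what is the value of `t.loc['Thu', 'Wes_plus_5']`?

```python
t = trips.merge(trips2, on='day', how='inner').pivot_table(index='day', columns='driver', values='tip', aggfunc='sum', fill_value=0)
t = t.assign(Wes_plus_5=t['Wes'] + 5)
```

merge on 'day' (how='inner') → 5 rows:
   tip  day driver  mins
0   11  Thu    Wes    73
1    9  Sun    Uma    35
2   13  Thu    Uma    73
3    6  Sun    Ivy    35
4   21  Sun    Uma    35
pivot: rows=day, cols=driver, sum(tip):
driver  Ivy  Uma  Wes
day                  
Sun       6   30    0
Thu       0   13   11
add column Wes_plus_5 = t['Wes'] + 5:
driver  Ivy  Uma  Wes  Wes_plus_5
day                              
Sun       6   30    0           5
Thu       0   13   11          16
Finally, value at row 'Thu', column 'Wes_plus_5' = 16.

16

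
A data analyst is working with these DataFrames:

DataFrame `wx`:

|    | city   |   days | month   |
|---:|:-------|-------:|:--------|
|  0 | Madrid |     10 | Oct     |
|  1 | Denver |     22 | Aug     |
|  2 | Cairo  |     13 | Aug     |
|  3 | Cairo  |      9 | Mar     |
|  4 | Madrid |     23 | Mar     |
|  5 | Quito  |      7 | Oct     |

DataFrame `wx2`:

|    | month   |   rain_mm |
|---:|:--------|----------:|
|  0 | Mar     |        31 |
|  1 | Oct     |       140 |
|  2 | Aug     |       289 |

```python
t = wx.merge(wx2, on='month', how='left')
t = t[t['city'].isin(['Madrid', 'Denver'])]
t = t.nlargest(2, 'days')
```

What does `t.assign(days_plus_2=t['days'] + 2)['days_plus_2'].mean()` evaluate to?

merge on 'month' (how='left') → 6 rows:
     city  days month  rain_mm
0  Madrid    10   Oct      140
1  Denver    22   Aug      289
2   Cairo    13   Aug      289
3   Cairo     9   Mar       31
4  Madrid    23   Mar       31
5   Quito     7   Oct      140
filter rows where city in ['Madrid', 'Denver']:
     city  days month  rain_mm
0  Madrid    10   Oct      140
1  Denver    22   Aug      289
4  Madrid    23   Mar       31
take 2 rows with largest days:
     city  days month  rain_mm
4  Madrid    23   Mar       31
1  Denver    22   Aug      289
add column days_plus_2 = t['days'] + 2:
     city  days month  rain_mm  days_plus_2
4  Madrid    23   Mar       31           25
1  Denver    22   Aug      289           24

24.5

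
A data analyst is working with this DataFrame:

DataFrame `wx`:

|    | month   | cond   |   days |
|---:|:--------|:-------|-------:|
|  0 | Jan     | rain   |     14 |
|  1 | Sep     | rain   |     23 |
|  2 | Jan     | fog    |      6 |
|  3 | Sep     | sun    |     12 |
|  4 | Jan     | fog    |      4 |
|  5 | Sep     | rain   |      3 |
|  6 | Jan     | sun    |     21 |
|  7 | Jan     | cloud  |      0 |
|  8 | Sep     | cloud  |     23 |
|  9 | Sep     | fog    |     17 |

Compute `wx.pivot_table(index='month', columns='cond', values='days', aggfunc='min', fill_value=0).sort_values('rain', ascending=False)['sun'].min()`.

pivot: rows=month, cols=cond, min(days):
cond   cloud  fog  rain  sun
month                       
Jan        0    4    14   21
Sep       23   17     3   12
sort by rain descending:
cond   cloud  fog  rain  sun
month                       
Jan        0    4    14   21
Sep       23   17     3   12
min of column 'sun' → 12

12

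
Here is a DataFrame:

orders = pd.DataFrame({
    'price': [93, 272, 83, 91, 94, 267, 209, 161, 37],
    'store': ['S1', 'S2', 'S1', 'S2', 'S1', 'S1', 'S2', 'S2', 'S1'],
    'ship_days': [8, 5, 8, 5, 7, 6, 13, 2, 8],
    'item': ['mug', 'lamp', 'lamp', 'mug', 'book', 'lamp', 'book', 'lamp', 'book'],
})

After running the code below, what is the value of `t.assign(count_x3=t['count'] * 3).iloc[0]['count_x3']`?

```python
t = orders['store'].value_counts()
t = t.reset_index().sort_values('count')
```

value_counts of store:
store
S1    5
S2    4
Name: count, dtype: int64
reset_index():
  store  count
0    S1      5
1    S2      4
sort by count:
  store  count
1    S2      4
0    S1      5
add column count_x3 = t['count'] * 3:
  store  count  count_x3
1    S2      4        12
0    S1      5        15

12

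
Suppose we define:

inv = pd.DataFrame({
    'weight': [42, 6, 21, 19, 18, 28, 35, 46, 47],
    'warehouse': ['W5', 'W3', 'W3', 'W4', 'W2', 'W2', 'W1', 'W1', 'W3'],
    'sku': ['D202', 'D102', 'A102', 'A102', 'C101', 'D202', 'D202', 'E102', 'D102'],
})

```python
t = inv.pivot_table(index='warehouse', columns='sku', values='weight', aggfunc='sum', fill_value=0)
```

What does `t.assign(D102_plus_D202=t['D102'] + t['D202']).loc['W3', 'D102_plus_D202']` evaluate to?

pivot: rows=warehouse, cols=sku, sum(weight):
sku        A102  C101  D102  D202  E102
warehouse                              
W1            0     0     0    35    46
W2            0    18     0    28     0
W3           21     0    53     0     0
W4           19     0     0     0     0
W5            0     0     0    42     0
add column D102_plus_D202 = t['D102'] + t['D202']:
sku        A102  C101  D102  D202  E102  D102_plus_D202
warehouse                                              
W1            0     0     0    35    46              35
W2            0    18     0    28     0              28
W3           21     0    53     0     0              53
W4           19     0     0     0     0               0
W5            0     0     0    42     0              42
Then the value at row 'W3', column 'D102_plus_D202': 53

53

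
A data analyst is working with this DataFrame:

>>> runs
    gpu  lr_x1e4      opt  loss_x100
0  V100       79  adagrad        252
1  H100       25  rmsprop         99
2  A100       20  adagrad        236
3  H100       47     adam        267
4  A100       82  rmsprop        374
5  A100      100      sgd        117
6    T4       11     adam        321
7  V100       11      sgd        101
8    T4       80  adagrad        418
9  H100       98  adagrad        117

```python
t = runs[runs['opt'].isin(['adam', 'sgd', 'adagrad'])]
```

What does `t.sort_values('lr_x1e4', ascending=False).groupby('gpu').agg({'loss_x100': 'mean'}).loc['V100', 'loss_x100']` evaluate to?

176.5

filter rows where opt in ['adam', 'sgd', 'adagrad']:
    gpu  lr_x1e4      opt  loss_x100
0  V100       79  adagrad        252
2  A100       20  adagrad        236
3  H100       47     adam        267
5  A100      100      sgd        117
6    T4       11     adam        321
7  V100       11      sgd        101
8    T4       80  adagrad        418
9  H100       98  adagrad        117
sort by lr_x1e4 descending:
    gpu  lr_x1e4      opt  loss_x100
5  A100      100      sgd        117
9  H100       98  adagrad        117
8    T4       80  adagrad        418
0  V100       79  adagrad        252
3  H100       47     adam        267
2  A100       20  adagrad        236
6    T4       11     adam        321
7  V100       11      sgd        101
group by gpu, mean of loss_x100:
      loss_x100
gpu            
A100      176.5
H100      192.0
T4        369.5
V100      176.5
So loc['V100', 'loss_x100'] = 176.5.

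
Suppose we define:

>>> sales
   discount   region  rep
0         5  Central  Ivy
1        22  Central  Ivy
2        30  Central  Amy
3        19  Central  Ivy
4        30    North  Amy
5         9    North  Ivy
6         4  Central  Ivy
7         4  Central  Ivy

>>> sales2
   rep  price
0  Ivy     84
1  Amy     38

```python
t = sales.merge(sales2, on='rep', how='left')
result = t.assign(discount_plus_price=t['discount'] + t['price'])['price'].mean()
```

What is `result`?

72.5

merge on 'rep' (how='left') → 8 rows:
   discount   region  rep  price
0         5  Central  Ivy     84
1        22  Central  Ivy     84
2        30  Central  Amy     38
3        19  Central  Ivy     84
4        30    North  Amy     38
5         9    North  Ivy     84
6         4  Central  Ivy     84
7         4  Central  Ivy     84
add column discount_plus_price = t['discount'] + t['price']:
   discount   region  rep  price  discount_plus_price
0         5  Central  Ivy     84                   89
1        22  Central  Ivy     84                  106
2        30  Central  Amy     38                   68
3        19  Central  Ivy     84                  103
4        30    North  Amy     38                   68
5         9    North  Ivy     84                   93
6         4  Central  Ivy     84                   88
7         4  Central  Ivy     84                   88
Finally, mean of column 'price' = 72.5.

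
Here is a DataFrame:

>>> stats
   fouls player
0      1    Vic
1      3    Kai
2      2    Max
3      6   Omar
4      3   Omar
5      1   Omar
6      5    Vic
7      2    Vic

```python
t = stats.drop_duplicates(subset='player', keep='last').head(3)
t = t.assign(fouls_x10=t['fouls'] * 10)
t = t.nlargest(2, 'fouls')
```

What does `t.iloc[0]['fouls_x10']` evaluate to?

drop duplicate player (keep=last):
   fouls player
1      3    Kai
2      2    Max
5      1   Omar
7      2    Vic
take first 3 rows:
   fouls player
1      3    Kai
2      2    Max
5      1   Omar
add column fouls_x10 = t['fouls'] * 10:
   fouls player  fouls_x10
1      3    Kai         30
2      2    Max         20
5      1   Omar         10
take 2 rows with largest fouls:
   fouls player  fouls_x10
1      3    Kai         30
2      2    Max         20
Finally, value at position 0, column 'fouls_x10' = 30.

30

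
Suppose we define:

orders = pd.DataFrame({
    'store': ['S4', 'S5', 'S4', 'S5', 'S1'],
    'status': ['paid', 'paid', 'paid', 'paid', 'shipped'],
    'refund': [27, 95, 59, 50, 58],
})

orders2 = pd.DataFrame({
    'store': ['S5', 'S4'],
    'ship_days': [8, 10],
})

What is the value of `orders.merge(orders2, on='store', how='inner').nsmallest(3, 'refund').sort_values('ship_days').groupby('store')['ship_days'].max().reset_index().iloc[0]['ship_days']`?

merge on 'store' (how='inner') → 4 rows:
  store status  refund  ship_days
0    S4   paid      27         10
1    S5   paid      95          8
2    S4   paid      59         10
3    S5   paid      50          8
take 3 rows with smallest refund:
  store status  refund  ship_days
0    S4   paid      27         10
3    S5   paid      50          8
2    S4   paid      59         10
sort by ship_days:
  store status  refund  ship_days
3    S5   paid      50          8
0    S4   paid      27         10
2    S4   paid      59         10
group by store, max of ship_days:
store
S4    10
S5     8
Name: ship_days, dtype: int64
reset_index():
  store  ship_days
0    S4         10
1    S5          8
Reading off the value at position 0, column 'ship_days', we get 10.

10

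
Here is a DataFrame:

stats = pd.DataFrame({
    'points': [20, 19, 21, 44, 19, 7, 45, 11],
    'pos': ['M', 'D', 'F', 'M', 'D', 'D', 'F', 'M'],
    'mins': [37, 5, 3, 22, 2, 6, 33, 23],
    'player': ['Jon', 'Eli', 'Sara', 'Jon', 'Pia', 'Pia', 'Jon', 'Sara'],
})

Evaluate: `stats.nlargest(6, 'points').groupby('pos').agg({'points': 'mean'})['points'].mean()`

28.0

take 6 rows with largest points:
   points pos  mins player
6      45   F    33    Jon
3      44   M    22    Jon
2      21   F     3   Sara
0      20   M    37    Jon
1      19   D     5    Eli
4      19   D     2    Pia
group by pos, mean of points:
     points
pos        
D      19.0
F      33.0
M      32.0
So mean() = 28.0.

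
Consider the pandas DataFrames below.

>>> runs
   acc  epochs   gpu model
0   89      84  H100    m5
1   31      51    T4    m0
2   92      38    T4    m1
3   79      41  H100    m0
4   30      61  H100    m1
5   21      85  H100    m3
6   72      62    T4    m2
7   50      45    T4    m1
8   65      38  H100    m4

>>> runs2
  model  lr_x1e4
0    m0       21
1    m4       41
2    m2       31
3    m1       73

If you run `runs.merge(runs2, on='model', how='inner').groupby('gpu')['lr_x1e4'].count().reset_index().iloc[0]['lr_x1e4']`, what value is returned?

3

merge on 'model' (how='inner') → 7 rows:
   acc  epochs   gpu model  lr_x1e4
0   31      51    T4    m0       21
1   92      38    T4    m1       73
2   79      41  H100    m0       21
3   30      61  H100    m1       73
4   72      62    T4    m2       31
5   50      45    T4    m1       73
6   65      38  H100    m4       41
group by gpu, count of lr_x1e4:
gpu
H100    3
T4      4
Name: lr_x1e4, dtype: int64
reset_index():
    gpu  lr_x1e4
0  H100        3
1    T4        4
The value at position 0, column 'lr_x1e4' is 3.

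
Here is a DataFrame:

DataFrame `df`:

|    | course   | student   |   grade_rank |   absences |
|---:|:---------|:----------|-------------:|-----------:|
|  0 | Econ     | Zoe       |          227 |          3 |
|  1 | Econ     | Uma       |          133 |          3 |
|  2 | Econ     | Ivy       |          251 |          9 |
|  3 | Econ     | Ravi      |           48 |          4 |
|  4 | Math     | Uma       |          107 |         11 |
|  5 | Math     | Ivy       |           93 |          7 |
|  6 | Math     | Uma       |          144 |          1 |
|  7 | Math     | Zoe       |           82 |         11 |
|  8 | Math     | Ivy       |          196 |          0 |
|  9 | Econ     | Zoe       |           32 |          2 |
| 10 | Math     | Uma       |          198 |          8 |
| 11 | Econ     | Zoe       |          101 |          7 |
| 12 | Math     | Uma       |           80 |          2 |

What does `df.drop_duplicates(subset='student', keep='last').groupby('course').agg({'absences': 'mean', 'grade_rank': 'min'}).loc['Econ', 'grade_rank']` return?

drop duplicate student (keep=last):
   course student  grade_rank  absences
3    Econ    Ravi          48         4
8    Math     Ivy         196         0
11   Econ     Zoe         101         7
12   Math     Uma          80         2
group by course: mean(absences), min(grade_rank):
        absences  grade_rank
course                      
Econ         5.5          48
Math         1.0          80

48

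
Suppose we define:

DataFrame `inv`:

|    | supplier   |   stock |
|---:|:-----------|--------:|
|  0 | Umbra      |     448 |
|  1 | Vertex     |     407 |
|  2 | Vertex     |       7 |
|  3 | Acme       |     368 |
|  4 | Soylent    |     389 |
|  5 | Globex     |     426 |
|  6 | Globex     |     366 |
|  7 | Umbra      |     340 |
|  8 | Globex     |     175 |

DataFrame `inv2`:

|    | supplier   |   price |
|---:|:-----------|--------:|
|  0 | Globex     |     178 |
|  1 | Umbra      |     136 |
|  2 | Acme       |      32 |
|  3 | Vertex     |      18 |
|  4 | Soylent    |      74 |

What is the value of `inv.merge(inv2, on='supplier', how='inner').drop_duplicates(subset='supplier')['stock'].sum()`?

merge on 'supplier' (how='inner') → 9 rows:
  supplier  stock  price
0    Umbra    448    136
1   Vertex    407     18
2   Vertex      7     18
3     Acme    368     32
4  Soylent    389     74
5   Globex    426    178
6   Globex    366    178
7    Umbra    340    136
8   Globex    175    178
drop duplicate supplier (keep=first):
  supplier  stock  price
0    Umbra    448    136
1   Vertex    407     18
3     Acme    368     32
4  Soylent    389     74
5   Globex    426    178
Hence 2038.

2038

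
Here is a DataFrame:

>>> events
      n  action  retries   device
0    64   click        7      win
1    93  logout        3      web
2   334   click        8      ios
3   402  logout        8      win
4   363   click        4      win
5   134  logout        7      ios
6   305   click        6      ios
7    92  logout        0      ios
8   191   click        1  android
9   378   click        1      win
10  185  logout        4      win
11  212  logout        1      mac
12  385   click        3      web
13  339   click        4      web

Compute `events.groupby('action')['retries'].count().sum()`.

group by action, count of retries:
action
click     8
logout    6
Name: retries, dtype: int64
The sum of the resulting series is 14.

14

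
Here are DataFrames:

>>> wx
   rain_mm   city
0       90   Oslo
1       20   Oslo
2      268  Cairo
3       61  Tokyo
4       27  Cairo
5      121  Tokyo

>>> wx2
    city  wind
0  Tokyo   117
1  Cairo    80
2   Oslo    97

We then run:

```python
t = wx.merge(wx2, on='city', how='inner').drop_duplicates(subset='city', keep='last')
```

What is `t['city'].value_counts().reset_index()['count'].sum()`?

merge on 'city' (how='inner') → 6 rows:
   rain_mm   city  wind
0       90   Oslo    97
1       20   Oslo    97
2      268  Cairo    80
3       61  Tokyo   117
4       27  Cairo    80
5      121  Tokyo   117
drop duplicate city (keep=last):
   rain_mm   city  wind
1       20   Oslo    97
4       27  Cairo    80
5      121  Tokyo   117
value_counts of city:
city
Oslo     1
Cairo    1
Tokyo    1
Name: count, dtype: int64
reset_index():
    city  count
0   Oslo      1
1  Cairo      1
2  Tokyo      1

3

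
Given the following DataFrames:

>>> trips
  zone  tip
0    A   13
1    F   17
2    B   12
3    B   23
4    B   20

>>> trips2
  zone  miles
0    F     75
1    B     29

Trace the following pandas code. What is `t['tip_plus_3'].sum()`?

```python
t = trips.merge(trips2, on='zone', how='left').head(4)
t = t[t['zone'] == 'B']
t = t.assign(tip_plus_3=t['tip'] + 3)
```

merge on 'zone' (how='left') → 5 rows:
  zone  tip  miles
0    A   13    NaN
1    F   17   75.0
2    B   12   29.0
3    B   23   29.0
4    B   20   29.0
take first 4 rows:
  zone  tip  miles
0    A   13    NaN
1    F   17   75.0
2    B   12   29.0
3    B   23   29.0
filter rows where zone == 'B':
  zone  tip  miles
2    B   12   29.0
3    B   23   29.0
add column tip_plus_3 = t['tip'] + 3:
  zone  tip  miles  tip_plus_3
2    B   12   29.0          15
3    B   23   29.0          26

41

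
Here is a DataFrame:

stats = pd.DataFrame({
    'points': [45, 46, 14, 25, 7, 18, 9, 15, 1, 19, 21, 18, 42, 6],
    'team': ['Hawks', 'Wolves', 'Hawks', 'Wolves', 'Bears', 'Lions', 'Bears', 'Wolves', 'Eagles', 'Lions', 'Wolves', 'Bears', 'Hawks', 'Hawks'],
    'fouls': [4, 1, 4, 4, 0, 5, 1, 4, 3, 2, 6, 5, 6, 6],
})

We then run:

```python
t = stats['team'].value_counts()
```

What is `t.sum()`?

14

value_counts of team:
team
Hawks     4
Wolves    4
Bears     3
Lions     2
Eagles    1
Name: count, dtype: int64
So sum() = 14.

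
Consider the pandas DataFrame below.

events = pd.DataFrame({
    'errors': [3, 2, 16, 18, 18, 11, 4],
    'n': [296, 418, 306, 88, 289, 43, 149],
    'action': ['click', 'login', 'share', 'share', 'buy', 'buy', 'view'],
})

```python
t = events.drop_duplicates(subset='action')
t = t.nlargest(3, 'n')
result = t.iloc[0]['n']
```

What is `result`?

drop duplicate action (keep=first):
   errors    n action
0       3  296  click
1       2  418  login
2      16  306  share
4      18  289    buy
6       4  149   view
take 3 rows with largest n:
   errors    n action
1       2  418  login
2      16  306  share
0       3  296  click

418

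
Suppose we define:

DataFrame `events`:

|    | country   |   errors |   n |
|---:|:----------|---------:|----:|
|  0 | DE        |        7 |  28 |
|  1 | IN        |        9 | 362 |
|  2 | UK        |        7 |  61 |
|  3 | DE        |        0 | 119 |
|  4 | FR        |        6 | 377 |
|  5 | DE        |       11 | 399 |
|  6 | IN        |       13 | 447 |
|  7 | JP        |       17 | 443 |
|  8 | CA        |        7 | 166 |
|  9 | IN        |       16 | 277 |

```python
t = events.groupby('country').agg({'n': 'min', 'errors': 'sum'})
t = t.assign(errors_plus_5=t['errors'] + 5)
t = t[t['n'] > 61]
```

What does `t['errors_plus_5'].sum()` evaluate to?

88

group by country: min(n), sum(errors):
           n  errors
country             
CA       166       7
DE        28      18
FR       377       6
IN       277      38
JP       443      17
UK        61       7
add column errors_plus_5 = t['errors'] + 5:
           n  errors  errors_plus_5
country                            
CA       166       7             12
DE        28      18             23
FR       377       6             11
IN       277      38             43
JP       443      17             22
UK        61       7             12
filter rows where n > 61:
           n  errors  errors_plus_5
country                            
CA       166       7             12
FR       377       6             11
IN       277      38             43
JP       443      17             22
Hence 88.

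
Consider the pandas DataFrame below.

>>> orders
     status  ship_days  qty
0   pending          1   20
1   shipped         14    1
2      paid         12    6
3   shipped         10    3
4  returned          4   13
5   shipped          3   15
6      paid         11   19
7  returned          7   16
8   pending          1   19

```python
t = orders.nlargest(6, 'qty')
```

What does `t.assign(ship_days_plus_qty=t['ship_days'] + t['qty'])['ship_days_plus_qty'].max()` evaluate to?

take 6 rows with largest qty:
     status  ship_days  qty
0   pending          1   20
6      paid         11   19
8   pending          1   19
7  returned          7   16
5   shipped          3   15
4  returned          4   13
add column ship_days_plus_qty = t['ship_days'] + t['qty']:
     status  ship_days  qty  ship_days_plus_qty
0   pending          1   20                  21
6      paid         11   19                  30
8   pending          1   19                  20
7  returned          7   16                  23
5   shipped          3   15                  18
4  returned          4   13                  17
Then the max of column 'ship_days_plus_qty': 30

30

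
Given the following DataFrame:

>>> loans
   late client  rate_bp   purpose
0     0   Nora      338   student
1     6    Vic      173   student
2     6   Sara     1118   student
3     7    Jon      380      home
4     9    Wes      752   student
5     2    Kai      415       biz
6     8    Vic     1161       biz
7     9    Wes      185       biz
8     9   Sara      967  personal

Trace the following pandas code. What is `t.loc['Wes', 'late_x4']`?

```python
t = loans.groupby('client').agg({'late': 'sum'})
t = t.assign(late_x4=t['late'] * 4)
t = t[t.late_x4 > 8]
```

group by client, sum of late:
        late
client      
Jon        7
Kai        2
Nora       0
Sara      15
Vic       14
Wes       18
add column late_x4 = t['late'] * 4:
        late  late_x4
client               
Jon        7       28
Kai        2        8
Nora       0        0
Sara      15       60
Vic       14       56
Wes       18       72
filter rows where late_x4 > 8:
        late  late_x4
client               
Jon        7       28
Sara      15       60
Vic       14       56
Wes       18       72
Finally, value at row 'Wes', column 'late_x4' = 72.

72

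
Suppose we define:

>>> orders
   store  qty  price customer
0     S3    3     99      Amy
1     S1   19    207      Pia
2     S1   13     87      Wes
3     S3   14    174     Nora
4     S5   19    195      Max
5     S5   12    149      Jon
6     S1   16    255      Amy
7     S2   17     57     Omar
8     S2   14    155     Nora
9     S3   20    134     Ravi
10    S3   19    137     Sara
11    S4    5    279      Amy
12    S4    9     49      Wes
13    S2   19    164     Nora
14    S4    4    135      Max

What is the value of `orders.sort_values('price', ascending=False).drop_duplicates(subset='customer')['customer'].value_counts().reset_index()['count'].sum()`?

9

sort by price descending:
   store  qty  price customer
11    S4    5    279      Amy
6     S1   16    255      Amy
1     S1   19    207      Pia
4     S5   19    195      Max
3     S3   14    174     Nora
13    S2   19    164     Nora
8     S2   14    155     Nora
5     S5   12    149      Jon
10    S3   19    137     Sara
14    S4    4    135      Max
9     S3   20    134     Ravi
0     S3    3     99      Amy
2     S1   13     87      Wes
7     S2   17     57     Omar
12    S4    9     49      Wes
drop duplicate customer (keep=first):
   store  qty  price customer
11    S4    5    279      Amy
1     S1   19    207      Pia
4     S5   19    195      Max
3     S3   14    174     Nora
5     S5   12    149      Jon
10    S3   19    137     Sara
9     S3   20    134     Ravi
2     S1   13     87      Wes
7     S2   17     57     Omar
value_counts of customer:
customer
Amy     1
Pia     1
Max     1
Nora    1
Jon     1
Sara    1
Ravi    1
Wes     1
Omar    1
Name: count, dtype: int64
reset_index():
  customer  count
0      Amy      1
1      Pia      1
2      Max      1
3     Nora      1
4      Jon      1
5     Sara      1
6     Ravi      1
7      Wes      1
8     Omar      1
Reading off the sum of column 'count', we get 9.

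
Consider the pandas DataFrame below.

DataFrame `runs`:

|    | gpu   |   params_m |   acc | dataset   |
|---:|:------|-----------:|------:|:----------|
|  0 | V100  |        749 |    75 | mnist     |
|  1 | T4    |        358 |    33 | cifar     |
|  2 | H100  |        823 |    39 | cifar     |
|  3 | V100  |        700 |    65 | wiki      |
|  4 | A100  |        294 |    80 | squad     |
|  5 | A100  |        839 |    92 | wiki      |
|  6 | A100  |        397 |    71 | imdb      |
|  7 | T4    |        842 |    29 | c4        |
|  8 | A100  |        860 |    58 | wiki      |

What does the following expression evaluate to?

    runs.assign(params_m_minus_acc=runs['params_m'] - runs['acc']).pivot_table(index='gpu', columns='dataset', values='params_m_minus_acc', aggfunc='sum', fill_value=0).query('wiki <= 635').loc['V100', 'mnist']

674

add column params_m_minus_acc = runs['params_m'] - runs['acc']:
    gpu  params_m  acc dataset  params_m_minus_acc
0  V100       749   75   mnist                 674
1    T4       358   33   cifar                 325
2  H100       823   39   cifar                 784
3  V100       700   65    wiki                 635
4  A100       294   80   squad                 214
5  A100       839   92    wiki                 747
6  A100       397   71    imdb                 326
7    T4       842   29      c4                 813
8  A100       860   58    wiki                 802
pivot: rows=gpu, cols=dataset, sum(params_m_minus_acc):
dataset   c4  cifar  imdb  mnist  squad  wiki
gpu                                          
A100       0      0   326      0    214  1549
H100       0    784     0      0      0     0
T4       813    325     0      0      0     0
V100       0      0     0    674      0   635
filter rows where wiki <= 635:
dataset   c4  cifar  imdb  mnist  squad  wiki
gpu                                          
H100       0    784     0      0      0     0
T4       813    325     0      0      0     0
V100       0      0     0    674      0   635
Then the value at row 'V100', column 'mnist': 674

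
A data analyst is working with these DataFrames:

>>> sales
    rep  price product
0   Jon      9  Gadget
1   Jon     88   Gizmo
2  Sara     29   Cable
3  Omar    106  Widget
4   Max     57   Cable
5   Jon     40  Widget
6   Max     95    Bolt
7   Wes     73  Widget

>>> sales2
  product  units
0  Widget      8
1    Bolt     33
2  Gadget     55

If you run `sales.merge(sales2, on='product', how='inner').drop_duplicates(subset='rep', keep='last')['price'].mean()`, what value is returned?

merge on 'product' (how='inner') → 5 rows:
    rep  price product  units
0   Jon      9  Gadget     55
1  Omar    106  Widget      8
2   Jon     40  Widget      8
3   Max     95    Bolt     33
4   Wes     73  Widget      8
drop duplicate rep (keep=last):
    rep  price product  units
1  Omar    106  Widget      8
2   Jon     40  Widget      8
3   Max     95    Bolt     33
4   Wes     73  Widget      8

78.5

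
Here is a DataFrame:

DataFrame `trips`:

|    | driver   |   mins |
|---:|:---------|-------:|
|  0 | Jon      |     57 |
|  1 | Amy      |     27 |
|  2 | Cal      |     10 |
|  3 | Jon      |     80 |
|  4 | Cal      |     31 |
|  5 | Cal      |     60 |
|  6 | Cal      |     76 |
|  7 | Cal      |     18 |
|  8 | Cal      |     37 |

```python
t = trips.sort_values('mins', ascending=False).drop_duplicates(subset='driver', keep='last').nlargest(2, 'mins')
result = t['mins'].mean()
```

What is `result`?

42.0

sort by mins descending:
  driver  mins
3    Jon    80
6    Cal    76
5    Cal    60
0    Jon    57
8    Cal    37
4    Cal    31
1    Amy    27
7    Cal    18
2    Cal    10
drop duplicate driver (keep=last):
  driver  mins
0    Jon    57
1    Amy    27
2    Cal    10
take 2 rows with largest mins:
  driver  mins
0    Jon    57
1    Amy    27
Finally, mean of column 'mins' = 42.0.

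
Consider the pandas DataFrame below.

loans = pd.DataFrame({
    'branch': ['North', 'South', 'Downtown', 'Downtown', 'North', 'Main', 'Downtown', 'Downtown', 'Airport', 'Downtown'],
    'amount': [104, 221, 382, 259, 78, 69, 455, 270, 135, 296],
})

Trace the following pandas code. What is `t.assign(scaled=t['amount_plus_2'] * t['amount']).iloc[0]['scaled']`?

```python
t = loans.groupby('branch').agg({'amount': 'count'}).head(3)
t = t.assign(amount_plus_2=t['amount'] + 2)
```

3

group by branch, count of amount:
          amount
branch          
Airport        1
Downtown       5
Main           1
North          2
South          1
take first 3 rows:
          amount
branch          
Airport        1
Downtown       5
Main           1
add column amount_plus_2 = t['amount'] + 2:
          amount  amount_plus_2
branch                         
Airport        1              3
Downtown       5              7
Main           1              3
add column scaled = t['amount_plus_2'] * t['amount']:
          amount  amount_plus_2  scaled
branch                                 
Airport        1              3       3
Downtown       5              7      35
Main           1              3       3
Taking the value at position 0, column 'scaled' gives 3.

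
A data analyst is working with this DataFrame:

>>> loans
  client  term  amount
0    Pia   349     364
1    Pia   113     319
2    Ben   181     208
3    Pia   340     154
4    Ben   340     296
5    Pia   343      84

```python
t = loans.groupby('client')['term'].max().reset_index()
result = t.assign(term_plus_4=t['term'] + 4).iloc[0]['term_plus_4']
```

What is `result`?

group by client, max of term:
client
Ben    340
Pia    349
Name: term, dtype: int64
reset_index():
  client  term
0    Ben   340
1    Pia   349
add column term_plus_4 = t['term'] + 4:
  client  term  term_plus_4
0    Ben   340          344
1    Pia   349          353
So iloc[0]['term_plus_4'] = 344.

344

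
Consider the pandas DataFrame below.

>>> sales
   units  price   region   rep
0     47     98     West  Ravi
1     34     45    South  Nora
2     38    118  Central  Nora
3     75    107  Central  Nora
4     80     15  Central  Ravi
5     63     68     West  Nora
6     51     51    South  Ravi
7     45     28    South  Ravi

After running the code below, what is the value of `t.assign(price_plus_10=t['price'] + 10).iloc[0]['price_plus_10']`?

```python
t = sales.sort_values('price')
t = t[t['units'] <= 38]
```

55

sort by price:
   units  price   region   rep
4     80     15  Central  Ravi
7     45     28    South  Ravi
1     34     45    South  Nora
6     51     51    South  Ravi
5     63     68     West  Nora
0     47     98     West  Ravi
3     75    107  Central  Nora
2     38    118  Central  Nora
filter rows where units <= 38:
   units  price   region   rep
1     34     45    South  Nora
2     38    118  Central  Nora
add column price_plus_10 = t['price'] + 10:
   units  price   region   rep  price_plus_10
1     34     45    South  Nora             55
2     38    118  Central  Nora            128
Then the value at position 0, column 'price_plus_10': 55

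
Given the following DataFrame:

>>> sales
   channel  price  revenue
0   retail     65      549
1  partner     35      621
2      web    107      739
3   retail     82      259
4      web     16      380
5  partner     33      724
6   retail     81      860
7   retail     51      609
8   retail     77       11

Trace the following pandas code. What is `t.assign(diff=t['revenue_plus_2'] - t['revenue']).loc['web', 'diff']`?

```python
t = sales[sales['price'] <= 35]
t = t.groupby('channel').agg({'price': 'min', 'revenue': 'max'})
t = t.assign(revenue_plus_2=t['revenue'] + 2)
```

2

filter rows where price <= 35:
   channel  price  revenue
1  partner     35      621
4      web     16      380
5  partner     33      724
group by channel: min(price), max(revenue):
         price  revenue
channel                
partner     33      724
web         16      380
add column revenue_plus_2 = t['revenue'] + 2:
         price  revenue  revenue_plus_2
channel                                
partner     33      724             726
web         16      380             382
add column diff = t['revenue_plus_2'] - t['revenue']:
         price  revenue  revenue_plus_2  diff
channel                                      
partner     33      724             726     2
web         16      380             382     2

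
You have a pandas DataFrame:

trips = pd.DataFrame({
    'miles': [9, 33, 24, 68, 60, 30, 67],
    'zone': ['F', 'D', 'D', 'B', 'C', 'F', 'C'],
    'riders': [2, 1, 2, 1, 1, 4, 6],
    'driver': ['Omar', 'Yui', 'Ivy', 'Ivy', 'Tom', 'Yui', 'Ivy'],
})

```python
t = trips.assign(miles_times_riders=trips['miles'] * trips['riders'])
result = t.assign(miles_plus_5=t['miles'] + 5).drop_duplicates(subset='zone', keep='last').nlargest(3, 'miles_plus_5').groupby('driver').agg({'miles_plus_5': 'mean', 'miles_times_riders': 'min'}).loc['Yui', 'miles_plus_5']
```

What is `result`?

add column miles_times_riders = trips['miles'] * trips['riders']:
   miles zone  riders driver  miles_times_riders
0      9    F       2   Omar                  18
1     33    D       1    Yui                  33
2     24    D       2    Ivy                  48
3     68    B       1    Ivy                  68
4     60    C       1    Tom                  60
5     30    F       4    Yui                 120
6     67    C       6    Ivy                 402
add column miles_plus_5 = t['miles'] + 5:
   miles zone  riders driver  miles_times_riders  miles_plus_5
0      9    F       2   Omar                  18            14
1     33    D       1    Yui                  33            38
2     24    D       2    Ivy                  48            29
3     68    B       1    Ivy                  68            73
4     60    C       1    Tom                  60            65
5     30    F       4    Yui                 120            35
6     67    C       6    Ivy                 402            72
drop duplicate zone (keep=last):
   miles zone  riders driver  miles_times_riders  miles_plus_5
2     24    D       2    Ivy                  48            29
3     68    B       1    Ivy                  68            73
5     30    F       4    Yui                 120            35
6     67    C       6    Ivy                 402            72
take 3 rows with largest miles_plus_5:
   miles zone  riders driver  miles_times_riders  miles_plus_5
3     68    B       1    Ivy                  68            73
6     67    C       6    Ivy                 402            72
5     30    F       4    Yui                 120            35
group by driver: mean(miles_plus_5), min(miles_times_riders):
        miles_plus_5  miles_times_riders
driver                                  
Ivy             72.5                  68
Yui             35.0                 120
Then the value at row 'Yui', column 'miles_plus_5': 35.0

35.0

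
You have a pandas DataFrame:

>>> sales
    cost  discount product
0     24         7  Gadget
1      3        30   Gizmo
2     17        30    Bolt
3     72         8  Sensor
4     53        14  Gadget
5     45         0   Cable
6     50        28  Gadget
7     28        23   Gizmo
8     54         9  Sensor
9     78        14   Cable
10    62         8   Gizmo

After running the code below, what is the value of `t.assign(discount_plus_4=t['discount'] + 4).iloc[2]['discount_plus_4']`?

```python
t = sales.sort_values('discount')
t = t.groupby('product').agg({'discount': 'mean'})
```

20.3333333333

sort by discount:
    cost  discount product
5     45         0   Cable
0     24         7  Gadget
3     72         8  Sensor
10    62         8   Gizmo
8     54         9  Sensor
4     53        14  Gadget
9     78        14   Cable
7     28        23   Gizmo
6     50        28  Gadget
1      3        30   Gizmo
2     17        30    Bolt
group by product, mean of discount:
          discount
product           
Bolt     30.000000
Cable     7.000000
Gadget   16.333333
Gizmo    20.333333
Sensor    8.500000
add column discount_plus_4 = t['discount'] + 4:
          discount  discount_plus_4
product                            
Bolt     30.000000        34.000000
Cable     7.000000        11.000000
Gadget   16.333333        20.333333
Gizmo    20.333333        24.333333
Sensor    8.500000        12.500000
value at position 2, column 'discount_plus_4' → 20.3333333333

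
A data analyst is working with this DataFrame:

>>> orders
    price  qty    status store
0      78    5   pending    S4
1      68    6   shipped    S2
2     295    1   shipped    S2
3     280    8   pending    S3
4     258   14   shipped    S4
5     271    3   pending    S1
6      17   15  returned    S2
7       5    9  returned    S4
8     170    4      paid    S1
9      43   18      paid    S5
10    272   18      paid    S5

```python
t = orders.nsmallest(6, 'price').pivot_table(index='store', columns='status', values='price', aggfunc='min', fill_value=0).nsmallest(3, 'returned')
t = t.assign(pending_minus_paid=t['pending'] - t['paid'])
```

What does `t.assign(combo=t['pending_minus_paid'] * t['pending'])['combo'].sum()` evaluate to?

6084

take 6 rows with smallest price:
   price  qty    status store
7      5    9  returned    S4
6     17   15  returned    S2
9     43   18      paid    S5
1     68    6   shipped    S2
0     78    5   pending    S4
8    170    4      paid    S1
pivot: rows=store, cols=status, min(price):
status  paid  pending  returned  shipped
store                                   
S1       170        0         0        0
S2         0        0        17       68
S4         0       78         5        0
S5        43        0         0        0
take 3 rows with smallest returned:
status  paid  pending  returned  shipped
store                                   
S1       170        0         0        0
S5        43        0         0        0
S4         0       78         5        0
add column pending_minus_paid = t['pending'] - t['paid']:
status  paid  pending  returned  shipped  pending_minus_paid
store                                                       
S1       170        0         0        0                -170
S5        43        0         0        0                 -43
S4         0       78         5        0                  78
add column combo = t['pending_minus_paid'] * t['pending']:
status  paid  pending  returned  shipped  pending_minus_paid  combo
store                                                              
S1       170        0         0        0                -170      0
S5        43        0         0        0                 -43      0
S4         0       78         5        0                  78   6084
So sum() = 6084.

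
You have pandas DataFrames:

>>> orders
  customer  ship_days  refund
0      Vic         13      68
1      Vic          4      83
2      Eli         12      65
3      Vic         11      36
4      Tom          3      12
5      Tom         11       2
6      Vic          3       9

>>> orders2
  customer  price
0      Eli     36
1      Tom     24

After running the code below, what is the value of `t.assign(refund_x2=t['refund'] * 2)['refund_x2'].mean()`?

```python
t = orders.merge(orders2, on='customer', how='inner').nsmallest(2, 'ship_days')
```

14.0

merge on 'customer' (how='inner') → 3 rows:
  customer  ship_days  refund  price
0      Eli         12      65     36
1      Tom          3      12     24
2      Tom         11       2     24
take 2 rows with smallest ship_days:
  customer  ship_days  refund  price
1      Tom          3      12     24
2      Tom         11       2     24
add column refund_x2 = t['refund'] * 2:
  customer  ship_days  refund  price  refund_x2
1      Tom          3      12     24         24
2      Tom         11       2     24          4
Reading off the mean of column 'refund_x2', we get 14.0.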